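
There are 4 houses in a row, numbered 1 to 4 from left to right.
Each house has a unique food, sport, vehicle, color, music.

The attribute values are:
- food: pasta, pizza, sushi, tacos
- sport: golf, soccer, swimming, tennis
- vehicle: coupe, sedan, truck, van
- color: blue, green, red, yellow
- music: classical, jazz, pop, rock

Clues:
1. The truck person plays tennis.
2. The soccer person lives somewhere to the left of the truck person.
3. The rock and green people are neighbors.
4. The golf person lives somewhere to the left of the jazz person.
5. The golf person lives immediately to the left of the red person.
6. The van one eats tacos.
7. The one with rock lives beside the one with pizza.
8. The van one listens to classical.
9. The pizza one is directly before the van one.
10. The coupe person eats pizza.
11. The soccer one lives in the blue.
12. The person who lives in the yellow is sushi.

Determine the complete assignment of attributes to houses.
Solution:

House | Food | Sport | Vehicle | Color | Music
----------------------------------------------
  1   | pasta | soccer | sedan | blue | rock
  2   | pizza | golf | coupe | green | pop
  3   | tacos | swimming | van | red | classical
  4   | sushi | tennis | truck | yellow | jazz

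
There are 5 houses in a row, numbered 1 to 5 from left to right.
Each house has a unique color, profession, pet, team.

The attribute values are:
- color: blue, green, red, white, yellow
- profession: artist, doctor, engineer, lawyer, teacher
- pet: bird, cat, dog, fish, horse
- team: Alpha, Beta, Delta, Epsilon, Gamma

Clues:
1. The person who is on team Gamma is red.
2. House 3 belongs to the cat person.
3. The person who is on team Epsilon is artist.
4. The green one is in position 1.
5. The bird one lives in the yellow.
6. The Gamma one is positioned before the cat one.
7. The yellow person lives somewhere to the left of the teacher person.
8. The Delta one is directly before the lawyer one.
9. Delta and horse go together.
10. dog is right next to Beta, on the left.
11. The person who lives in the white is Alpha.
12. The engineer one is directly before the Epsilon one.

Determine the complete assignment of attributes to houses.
Solution:

House | Color | Profession | Pet | Team
---------------------------------------
  1   | green | doctor | horse | Delta
  2   | red | lawyer | dog | Gamma
  3   | blue | engineer | cat | Beta
  4   | yellow | artist | bird | Epsilon
  5   | white | teacher | fish | Alpha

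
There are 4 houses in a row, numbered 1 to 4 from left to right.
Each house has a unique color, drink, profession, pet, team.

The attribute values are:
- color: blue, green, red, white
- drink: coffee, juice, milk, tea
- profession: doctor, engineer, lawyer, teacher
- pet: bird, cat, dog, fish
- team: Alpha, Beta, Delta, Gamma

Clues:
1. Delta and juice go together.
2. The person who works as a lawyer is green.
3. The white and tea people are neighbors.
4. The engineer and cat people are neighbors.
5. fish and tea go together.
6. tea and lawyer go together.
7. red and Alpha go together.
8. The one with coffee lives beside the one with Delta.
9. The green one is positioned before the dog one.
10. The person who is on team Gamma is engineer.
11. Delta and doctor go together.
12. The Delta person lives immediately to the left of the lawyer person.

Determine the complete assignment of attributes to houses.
Solution:

House | Color | Drink | Profession | Pet | Team
-----------------------------------------------
  1   | blue | coffee | engineer | bird | Gamma
  2   | white | juice | doctor | cat | Delta
  3   | green | tea | lawyer | fish | Beta
  4   | red | milk | teacher | dog | Alpha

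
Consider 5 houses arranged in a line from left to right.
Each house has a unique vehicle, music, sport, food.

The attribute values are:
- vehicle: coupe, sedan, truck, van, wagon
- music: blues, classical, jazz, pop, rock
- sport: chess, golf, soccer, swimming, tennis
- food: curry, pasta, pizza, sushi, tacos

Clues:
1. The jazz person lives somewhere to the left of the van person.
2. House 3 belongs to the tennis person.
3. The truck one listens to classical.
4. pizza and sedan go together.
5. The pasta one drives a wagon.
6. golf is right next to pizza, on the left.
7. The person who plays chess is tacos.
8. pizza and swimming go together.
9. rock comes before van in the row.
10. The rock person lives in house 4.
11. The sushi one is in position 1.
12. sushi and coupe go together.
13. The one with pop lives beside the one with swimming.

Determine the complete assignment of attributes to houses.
Solution:

House | Vehicle | Music | Sport | Food
--------------------------------------
  1   | coupe | pop | golf | sushi
  2   | sedan | jazz | swimming | pizza
  3   | truck | classical | tennis | curry
  4   | wagon | rock | soccer | pasta
  5   | van | blues | chess | tacos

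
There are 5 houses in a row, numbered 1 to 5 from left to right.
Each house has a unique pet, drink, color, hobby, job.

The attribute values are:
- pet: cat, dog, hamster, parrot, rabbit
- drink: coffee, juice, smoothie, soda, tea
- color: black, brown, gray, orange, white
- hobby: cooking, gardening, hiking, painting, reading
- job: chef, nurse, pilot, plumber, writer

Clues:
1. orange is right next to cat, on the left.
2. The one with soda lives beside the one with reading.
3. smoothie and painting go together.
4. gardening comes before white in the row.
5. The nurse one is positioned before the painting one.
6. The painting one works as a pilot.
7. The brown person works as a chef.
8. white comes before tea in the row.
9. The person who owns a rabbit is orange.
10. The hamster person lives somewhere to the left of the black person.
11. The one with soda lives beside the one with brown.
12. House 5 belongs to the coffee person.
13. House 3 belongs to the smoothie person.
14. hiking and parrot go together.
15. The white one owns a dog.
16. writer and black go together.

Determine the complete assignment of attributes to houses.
Solution:

House | Pet | Drink | Color | Hobby | Job
-----------------------------------------
  1   | rabbit | soda | orange | gardening | nurse
  2   | cat | juice | brown | reading | chef
  3   | dog | smoothie | white | painting | pilot
  4   | hamster | tea | gray | cooking | plumber
  5   | parrot | coffee | black | hiking | writer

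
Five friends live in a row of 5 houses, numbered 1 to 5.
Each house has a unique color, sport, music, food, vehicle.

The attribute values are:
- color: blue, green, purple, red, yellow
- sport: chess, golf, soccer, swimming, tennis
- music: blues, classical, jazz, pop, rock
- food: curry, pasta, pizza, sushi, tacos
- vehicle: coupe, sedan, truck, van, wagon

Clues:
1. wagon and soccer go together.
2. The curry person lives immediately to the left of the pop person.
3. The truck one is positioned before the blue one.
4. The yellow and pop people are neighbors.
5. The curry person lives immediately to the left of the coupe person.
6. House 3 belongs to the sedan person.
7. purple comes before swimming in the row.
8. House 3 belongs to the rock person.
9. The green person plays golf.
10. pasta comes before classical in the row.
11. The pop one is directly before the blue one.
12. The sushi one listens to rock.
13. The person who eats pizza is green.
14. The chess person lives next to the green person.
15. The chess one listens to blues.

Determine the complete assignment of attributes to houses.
Solution:

House | Color | Sport | Music | Food | Vehicle
----------------------------------------------
  1   | yellow | chess | blues | curry | truck
  2   | green | golf | pop | pizza | coupe
  3   | blue | tennis | rock | sushi | sedan
  4   | purple | soccer | jazz | pasta | wagon
  5   | red | swimming | classical | tacos | van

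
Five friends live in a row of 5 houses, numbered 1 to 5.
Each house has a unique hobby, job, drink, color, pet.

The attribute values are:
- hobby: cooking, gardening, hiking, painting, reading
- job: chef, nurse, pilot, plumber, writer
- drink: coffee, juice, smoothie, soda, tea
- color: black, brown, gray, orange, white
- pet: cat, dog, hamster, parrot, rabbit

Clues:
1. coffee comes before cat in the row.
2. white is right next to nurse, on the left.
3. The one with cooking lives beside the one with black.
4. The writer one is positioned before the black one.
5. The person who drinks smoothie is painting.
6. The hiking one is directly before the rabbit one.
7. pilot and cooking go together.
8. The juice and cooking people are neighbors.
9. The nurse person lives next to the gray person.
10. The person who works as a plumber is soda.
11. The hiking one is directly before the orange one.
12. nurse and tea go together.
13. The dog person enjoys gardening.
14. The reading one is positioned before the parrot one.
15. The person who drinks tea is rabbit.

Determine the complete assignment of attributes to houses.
Solution:

House | Hobby | Job | Drink | Color | Pet
-----------------------------------------
  1   | hiking | plumber | soda | white | hamster
  2   | reading | nurse | tea | orange | rabbit
  3   | gardening | writer | juice | gray | dog
  4   | cooking | pilot | coffee | brown | parrot
  5   | painting | chef | smoothie | black | cat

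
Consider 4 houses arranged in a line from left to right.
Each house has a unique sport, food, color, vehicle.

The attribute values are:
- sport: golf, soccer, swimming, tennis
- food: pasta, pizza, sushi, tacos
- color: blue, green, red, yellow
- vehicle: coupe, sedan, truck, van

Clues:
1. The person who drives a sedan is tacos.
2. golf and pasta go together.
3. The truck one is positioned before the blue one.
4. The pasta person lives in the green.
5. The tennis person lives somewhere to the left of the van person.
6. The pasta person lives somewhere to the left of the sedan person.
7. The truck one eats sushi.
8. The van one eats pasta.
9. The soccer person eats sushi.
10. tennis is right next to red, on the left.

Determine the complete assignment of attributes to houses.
Solution:

House | Sport | Food | Color | Vehicle
--------------------------------------
  1   | tennis | pizza | yellow | coupe
  2   | soccer | sushi | red | truck
  3   | golf | pasta | green | van
  4   | swimming | tacos | blue | sedan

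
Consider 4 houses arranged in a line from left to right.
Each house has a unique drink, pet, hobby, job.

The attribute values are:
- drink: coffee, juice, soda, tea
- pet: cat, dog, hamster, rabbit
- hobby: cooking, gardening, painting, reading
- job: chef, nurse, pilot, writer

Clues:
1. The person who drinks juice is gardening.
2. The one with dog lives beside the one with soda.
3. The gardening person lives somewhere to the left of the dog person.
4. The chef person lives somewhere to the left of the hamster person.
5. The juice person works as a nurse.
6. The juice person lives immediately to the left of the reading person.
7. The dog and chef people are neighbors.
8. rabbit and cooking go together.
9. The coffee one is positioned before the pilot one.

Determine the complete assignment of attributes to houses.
Solution:

House | Drink | Pet | Hobby | Job
---------------------------------
  1   | juice | cat | gardening | nurse
  2   | coffee | dog | reading | writer
  3   | soda | rabbit | cooking | chef
  4   | tea | hamster | painting | pilot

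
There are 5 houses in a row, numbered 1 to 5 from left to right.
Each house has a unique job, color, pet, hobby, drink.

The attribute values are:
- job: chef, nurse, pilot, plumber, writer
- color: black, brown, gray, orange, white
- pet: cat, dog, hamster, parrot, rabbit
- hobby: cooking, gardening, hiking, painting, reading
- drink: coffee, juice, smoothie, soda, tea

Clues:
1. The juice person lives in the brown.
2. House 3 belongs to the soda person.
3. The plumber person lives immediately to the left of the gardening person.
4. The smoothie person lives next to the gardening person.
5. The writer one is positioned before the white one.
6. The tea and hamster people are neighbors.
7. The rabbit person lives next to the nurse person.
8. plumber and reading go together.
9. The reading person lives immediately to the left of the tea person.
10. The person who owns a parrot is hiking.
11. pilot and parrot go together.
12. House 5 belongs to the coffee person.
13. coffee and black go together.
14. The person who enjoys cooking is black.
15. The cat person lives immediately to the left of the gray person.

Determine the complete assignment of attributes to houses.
Solution:

House | Job | Color | Pet | Hobby | Drink
-----------------------------------------
  1   | plumber | orange | cat | reading | smoothie
  2   | writer | gray | rabbit | gardening | tea
  3   | nurse | white | hamster | painting | soda
  4   | pilot | brown | parrot | hiking | juice
  5   | chef | black | dog | cooking | coffee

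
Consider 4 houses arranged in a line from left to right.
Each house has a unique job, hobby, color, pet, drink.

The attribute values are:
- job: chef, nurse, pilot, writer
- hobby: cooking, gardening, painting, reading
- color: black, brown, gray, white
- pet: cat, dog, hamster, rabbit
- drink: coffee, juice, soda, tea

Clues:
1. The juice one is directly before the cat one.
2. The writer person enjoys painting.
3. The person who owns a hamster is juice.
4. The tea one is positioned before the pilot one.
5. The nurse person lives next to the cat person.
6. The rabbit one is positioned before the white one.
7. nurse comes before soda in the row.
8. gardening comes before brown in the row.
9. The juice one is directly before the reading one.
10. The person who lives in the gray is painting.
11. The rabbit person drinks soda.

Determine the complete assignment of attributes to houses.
Solution:

House | Job | Hobby | Color | Pet | Drink
-----------------------------------------
  1   | nurse | gardening | black | hamster | juice
  2   | chef | reading | brown | cat | tea
  3   | writer | painting | gray | rabbit | soda
  4   | pilot | cooking | white | dog | coffee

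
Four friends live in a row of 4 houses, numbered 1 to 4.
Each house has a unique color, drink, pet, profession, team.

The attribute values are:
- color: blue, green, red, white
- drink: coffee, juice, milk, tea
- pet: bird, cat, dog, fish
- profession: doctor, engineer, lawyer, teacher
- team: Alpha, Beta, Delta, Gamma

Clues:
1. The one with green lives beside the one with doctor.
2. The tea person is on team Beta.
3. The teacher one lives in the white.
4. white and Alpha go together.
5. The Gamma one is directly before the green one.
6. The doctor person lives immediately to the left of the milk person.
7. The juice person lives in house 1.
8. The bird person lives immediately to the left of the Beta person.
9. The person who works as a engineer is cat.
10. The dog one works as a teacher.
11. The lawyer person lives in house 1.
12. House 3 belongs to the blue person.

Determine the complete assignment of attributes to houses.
Solution:

House | Color | Drink | Pet | Profession | Team
-----------------------------------------------
  1   | red | juice | bird | lawyer | Gamma
  2   | green | tea | cat | engineer | Beta
  3   | blue | coffee | fish | doctor | Delta
  4   | white | milk | dog | teacher | Alpha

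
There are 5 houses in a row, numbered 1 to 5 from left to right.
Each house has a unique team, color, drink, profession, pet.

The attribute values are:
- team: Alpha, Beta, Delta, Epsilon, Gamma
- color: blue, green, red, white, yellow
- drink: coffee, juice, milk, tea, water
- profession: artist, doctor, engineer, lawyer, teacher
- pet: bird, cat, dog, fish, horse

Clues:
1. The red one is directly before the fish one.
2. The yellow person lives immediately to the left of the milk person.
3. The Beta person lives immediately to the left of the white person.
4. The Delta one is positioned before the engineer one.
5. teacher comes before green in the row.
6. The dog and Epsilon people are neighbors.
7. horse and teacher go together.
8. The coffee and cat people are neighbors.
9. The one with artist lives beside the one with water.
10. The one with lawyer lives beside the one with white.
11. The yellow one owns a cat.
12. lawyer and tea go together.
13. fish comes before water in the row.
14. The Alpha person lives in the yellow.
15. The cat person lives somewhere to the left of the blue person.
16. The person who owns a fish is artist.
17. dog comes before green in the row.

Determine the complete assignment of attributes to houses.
Solution:

House | Team | Color | Drink | Profession | Pet
-----------------------------------------------
  1   | Beta | red | tea | lawyer | dog
  2   | Epsilon | white | coffee | artist | fish
  3   | Alpha | yellow | water | doctor | cat
  4   | Delta | blue | milk | teacher | horse
  5   | Gamma | green | juice | engineer | bird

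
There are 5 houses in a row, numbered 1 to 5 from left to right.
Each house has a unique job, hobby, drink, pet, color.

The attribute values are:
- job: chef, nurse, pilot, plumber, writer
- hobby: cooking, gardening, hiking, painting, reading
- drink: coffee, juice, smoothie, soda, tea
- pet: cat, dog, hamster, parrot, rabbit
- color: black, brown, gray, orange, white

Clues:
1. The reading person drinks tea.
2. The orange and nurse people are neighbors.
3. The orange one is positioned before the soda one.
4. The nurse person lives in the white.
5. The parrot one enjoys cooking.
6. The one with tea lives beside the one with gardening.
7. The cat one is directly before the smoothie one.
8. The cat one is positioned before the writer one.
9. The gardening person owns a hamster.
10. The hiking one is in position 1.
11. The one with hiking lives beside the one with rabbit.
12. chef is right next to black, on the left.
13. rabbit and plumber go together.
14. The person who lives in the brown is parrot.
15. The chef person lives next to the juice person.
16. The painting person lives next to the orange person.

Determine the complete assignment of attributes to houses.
Solution:

House | Job | Hobby | Drink | Pet | Color
-----------------------------------------
  1   | chef | hiking | coffee | dog | gray
  2   | plumber | painting | juice | rabbit | black
  3   | pilot | reading | tea | cat | orange
  4   | nurse | gardening | smoothie | hamster | white
  5   | writer | cooking | soda | parrot | brown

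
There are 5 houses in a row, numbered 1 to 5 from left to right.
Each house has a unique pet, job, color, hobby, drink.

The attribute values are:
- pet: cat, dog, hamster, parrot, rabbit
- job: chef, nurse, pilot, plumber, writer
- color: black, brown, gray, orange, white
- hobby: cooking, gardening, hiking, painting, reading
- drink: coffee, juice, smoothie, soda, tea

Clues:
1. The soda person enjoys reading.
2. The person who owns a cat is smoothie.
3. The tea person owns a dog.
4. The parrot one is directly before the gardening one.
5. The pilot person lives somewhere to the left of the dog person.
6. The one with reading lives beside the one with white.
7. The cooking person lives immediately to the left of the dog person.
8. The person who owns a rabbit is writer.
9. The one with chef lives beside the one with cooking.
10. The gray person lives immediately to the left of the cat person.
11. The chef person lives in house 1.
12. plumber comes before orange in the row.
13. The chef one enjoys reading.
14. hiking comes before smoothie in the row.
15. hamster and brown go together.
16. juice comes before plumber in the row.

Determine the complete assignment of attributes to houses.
Solution:

House | Pet | Job | Color | Hobby | Drink
-----------------------------------------
  1   | hamster | chef | brown | reading | soda
  2   | parrot | pilot | white | cooking | juice
  3   | dog | plumber | black | gardening | tea
  4   | rabbit | writer | gray | hiking | coffee
  5   | cat | nurse | orange | painting | smoothie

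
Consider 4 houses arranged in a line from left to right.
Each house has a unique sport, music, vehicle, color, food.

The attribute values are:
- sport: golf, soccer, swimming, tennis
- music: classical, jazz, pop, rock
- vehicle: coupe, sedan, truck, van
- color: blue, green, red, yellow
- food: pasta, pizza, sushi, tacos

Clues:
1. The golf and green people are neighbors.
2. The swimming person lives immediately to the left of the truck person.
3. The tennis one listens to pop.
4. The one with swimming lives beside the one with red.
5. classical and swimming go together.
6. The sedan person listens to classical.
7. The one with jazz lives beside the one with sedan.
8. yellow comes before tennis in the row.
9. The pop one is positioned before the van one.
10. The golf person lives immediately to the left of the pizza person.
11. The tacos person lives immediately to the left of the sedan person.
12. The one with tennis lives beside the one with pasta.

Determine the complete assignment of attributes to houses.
Solution:

House | Sport | Music | Vehicle | Color | Food
----------------------------------------------
  1   | golf | jazz | coupe | yellow | tacos
  2   | swimming | classical | sedan | green | pizza
  3   | tennis | pop | truck | red | sushi
  4   | soccer | rock | van | blue | pasta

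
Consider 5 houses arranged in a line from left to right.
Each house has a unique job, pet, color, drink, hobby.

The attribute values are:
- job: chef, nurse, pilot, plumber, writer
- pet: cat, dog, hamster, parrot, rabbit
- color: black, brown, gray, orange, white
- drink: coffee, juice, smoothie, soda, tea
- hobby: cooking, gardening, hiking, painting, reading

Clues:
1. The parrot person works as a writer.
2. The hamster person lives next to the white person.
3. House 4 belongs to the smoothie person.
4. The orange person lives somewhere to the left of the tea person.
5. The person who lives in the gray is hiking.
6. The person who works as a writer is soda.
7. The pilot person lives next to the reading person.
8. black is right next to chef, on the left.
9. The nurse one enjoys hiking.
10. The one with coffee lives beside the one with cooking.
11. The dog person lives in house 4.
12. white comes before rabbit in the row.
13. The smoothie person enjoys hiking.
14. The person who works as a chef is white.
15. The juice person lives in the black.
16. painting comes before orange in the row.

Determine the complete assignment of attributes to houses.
Solution:

House | Job | Pet | Color | Drink | Hobby
-----------------------------------------
  1   | pilot | hamster | black | juice | painting
  2   | chef | cat | white | coffee | reading
  3   | writer | parrot | orange | soda | cooking
  4   | nurse | dog | gray | smoothie | hiking
  5   | plumber | rabbit | brown | tea | gardening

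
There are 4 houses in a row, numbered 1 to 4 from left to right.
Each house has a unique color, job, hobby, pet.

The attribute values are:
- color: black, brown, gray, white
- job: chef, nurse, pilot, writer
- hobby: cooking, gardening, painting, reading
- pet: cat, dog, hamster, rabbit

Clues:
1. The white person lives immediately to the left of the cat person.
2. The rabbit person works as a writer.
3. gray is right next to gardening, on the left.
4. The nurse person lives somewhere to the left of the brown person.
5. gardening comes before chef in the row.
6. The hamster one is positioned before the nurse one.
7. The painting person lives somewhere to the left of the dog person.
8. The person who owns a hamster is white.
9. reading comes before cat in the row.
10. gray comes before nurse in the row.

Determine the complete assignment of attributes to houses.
Solution:

House | Color | Job | Hobby | Pet
---------------------------------
  1   | gray | writer | reading | rabbit
  2   | white | pilot | gardening | hamster
  3   | black | nurse | painting | cat
  4   | brown | chef | cooking | dog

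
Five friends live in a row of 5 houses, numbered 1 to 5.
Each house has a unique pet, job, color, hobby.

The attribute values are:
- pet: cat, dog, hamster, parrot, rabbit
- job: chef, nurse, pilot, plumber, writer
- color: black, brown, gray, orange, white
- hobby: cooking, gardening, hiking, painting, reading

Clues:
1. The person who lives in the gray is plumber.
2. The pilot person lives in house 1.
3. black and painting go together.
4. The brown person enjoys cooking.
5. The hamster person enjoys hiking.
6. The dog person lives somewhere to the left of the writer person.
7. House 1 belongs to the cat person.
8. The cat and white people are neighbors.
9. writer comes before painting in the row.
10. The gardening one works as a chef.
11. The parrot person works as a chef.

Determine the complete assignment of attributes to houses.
Solution:

House | Pet | Job | Color | Hobby
---------------------------------
  1   | cat | pilot | brown | cooking
  2   | parrot | chef | white | gardening
  3   | dog | plumber | gray | reading
  4   | hamster | writer | orange | hiking
  5   | rabbit | nurse | black | painting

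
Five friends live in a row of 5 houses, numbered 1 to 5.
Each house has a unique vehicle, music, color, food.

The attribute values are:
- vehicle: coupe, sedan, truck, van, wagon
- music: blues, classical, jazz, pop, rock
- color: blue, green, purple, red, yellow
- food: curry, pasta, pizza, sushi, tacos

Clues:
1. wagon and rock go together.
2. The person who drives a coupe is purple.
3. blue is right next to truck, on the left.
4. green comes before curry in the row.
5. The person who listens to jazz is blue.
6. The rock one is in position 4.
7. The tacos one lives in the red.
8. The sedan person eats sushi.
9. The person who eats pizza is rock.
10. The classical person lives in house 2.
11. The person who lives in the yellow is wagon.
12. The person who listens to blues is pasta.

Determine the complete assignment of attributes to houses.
Solution:

House | Vehicle | Music | Color | Food
--------------------------------------
  1   | sedan | jazz | blue | sushi
  2   | truck | classical | red | tacos
  3   | van | blues | green | pasta
  4   | wagon | rock | yellow | pizza
  5   | coupe | pop | purple | curry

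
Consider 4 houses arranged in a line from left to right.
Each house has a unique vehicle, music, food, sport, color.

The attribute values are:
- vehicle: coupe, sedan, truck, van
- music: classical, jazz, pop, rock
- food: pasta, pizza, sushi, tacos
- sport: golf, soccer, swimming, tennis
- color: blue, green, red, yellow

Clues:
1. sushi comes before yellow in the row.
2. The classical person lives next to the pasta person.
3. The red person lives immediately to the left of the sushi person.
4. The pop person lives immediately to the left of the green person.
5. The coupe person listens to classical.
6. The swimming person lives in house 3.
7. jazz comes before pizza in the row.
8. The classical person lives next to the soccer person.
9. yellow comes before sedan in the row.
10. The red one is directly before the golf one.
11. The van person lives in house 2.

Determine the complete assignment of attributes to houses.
Solution:

House | Vehicle | Music | Food | Sport | Color
----------------------------------------------
  1   | truck | pop | tacos | tennis | red
  2   | van | jazz | sushi | golf | green
  3   | coupe | classical | pizza | swimming | yellow
  4   | sedan | rock | pasta | soccer | blue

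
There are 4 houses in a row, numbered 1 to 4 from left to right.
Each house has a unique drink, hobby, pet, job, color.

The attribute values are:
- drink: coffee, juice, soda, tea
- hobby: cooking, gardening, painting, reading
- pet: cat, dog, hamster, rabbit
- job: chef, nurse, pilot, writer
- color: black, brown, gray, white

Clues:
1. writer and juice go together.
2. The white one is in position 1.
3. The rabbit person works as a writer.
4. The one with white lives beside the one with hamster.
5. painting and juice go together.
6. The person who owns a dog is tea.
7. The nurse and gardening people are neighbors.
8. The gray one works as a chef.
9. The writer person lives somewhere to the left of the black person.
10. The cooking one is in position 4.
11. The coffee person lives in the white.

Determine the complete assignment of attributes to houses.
Solution:

House | Drink | Hobby | Pet | Job | Color
-----------------------------------------
  1   | coffee | reading | cat | nurse | white
  2   | soda | gardening | hamster | chef | gray
  3   | juice | painting | rabbit | writer | brown
  4   | tea | cooking | dog | pilot | black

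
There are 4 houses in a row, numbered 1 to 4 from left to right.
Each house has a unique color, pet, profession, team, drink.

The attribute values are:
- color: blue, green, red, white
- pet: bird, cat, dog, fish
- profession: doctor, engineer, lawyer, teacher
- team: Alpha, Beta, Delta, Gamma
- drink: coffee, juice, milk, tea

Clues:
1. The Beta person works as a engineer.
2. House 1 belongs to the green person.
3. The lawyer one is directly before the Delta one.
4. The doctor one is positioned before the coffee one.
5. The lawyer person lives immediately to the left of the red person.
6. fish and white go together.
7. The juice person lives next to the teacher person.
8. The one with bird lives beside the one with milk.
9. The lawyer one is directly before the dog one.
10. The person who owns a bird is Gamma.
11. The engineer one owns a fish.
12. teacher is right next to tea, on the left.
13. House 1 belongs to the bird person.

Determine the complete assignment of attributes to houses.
Solution:

House | Color | Pet | Profession | Team | Drink
-----------------------------------------------
  1   | green | bird | lawyer | Gamma | juice
  2   | red | dog | teacher | Delta | milk
  3   | blue | cat | doctor | Alpha | tea
  4   | white | fish | engineer | Beta | coffee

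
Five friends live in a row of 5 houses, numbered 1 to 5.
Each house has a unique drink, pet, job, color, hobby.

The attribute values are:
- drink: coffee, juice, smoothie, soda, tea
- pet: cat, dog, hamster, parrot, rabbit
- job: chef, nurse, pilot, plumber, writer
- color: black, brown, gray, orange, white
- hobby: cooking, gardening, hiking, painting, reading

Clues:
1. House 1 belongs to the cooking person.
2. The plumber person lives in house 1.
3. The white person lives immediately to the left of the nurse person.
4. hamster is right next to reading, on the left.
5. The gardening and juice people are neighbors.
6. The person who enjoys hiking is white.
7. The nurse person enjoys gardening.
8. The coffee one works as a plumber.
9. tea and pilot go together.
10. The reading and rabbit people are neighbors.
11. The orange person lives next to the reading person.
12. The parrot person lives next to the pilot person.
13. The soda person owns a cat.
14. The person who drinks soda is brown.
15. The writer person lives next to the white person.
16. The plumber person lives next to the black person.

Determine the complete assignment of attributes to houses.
Solution:

House | Drink | Pet | Job | Color | Hobby
-----------------------------------------
  1   | coffee | hamster | plumber | orange | cooking
  2   | smoothie | parrot | writer | black | reading
  3   | tea | rabbit | pilot | white | hiking
  4   | soda | cat | nurse | brown | gardening
  5   | juice | dog | chef | gray | painting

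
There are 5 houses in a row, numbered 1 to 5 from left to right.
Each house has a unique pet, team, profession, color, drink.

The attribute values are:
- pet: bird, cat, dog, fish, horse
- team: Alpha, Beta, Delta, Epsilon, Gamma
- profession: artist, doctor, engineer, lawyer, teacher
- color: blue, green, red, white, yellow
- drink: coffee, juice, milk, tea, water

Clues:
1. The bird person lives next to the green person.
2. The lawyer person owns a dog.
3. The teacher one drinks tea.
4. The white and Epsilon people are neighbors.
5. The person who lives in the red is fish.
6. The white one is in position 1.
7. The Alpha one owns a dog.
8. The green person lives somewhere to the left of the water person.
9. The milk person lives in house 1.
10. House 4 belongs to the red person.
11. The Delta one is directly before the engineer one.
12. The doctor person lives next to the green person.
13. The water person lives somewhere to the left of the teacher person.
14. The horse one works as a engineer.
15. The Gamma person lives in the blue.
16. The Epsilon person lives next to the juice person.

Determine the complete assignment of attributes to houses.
Solution:

House | Pet | Team | Profession | Color | Drink
-----------------------------------------------
  1   | bird | Delta | doctor | white | milk
  2   | horse | Epsilon | engineer | green | coffee
  3   | dog | Alpha | lawyer | yellow | juice
  4   | fish | Beta | artist | red | water
  5   | cat | Gamma | teacher | blue | tea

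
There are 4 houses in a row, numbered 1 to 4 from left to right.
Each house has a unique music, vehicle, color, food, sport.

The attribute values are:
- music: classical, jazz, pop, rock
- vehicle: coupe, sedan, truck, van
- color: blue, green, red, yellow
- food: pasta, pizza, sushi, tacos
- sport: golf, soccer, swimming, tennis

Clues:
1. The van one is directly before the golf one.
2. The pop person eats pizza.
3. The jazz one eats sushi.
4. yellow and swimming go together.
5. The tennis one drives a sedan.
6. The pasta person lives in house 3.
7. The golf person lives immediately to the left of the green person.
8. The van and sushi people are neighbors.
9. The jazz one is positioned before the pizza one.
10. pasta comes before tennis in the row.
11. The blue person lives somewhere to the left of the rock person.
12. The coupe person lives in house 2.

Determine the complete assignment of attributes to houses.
Solution:

House | Music | Vehicle | Color | Food | Sport
----------------------------------------------
  1   | classical | van | yellow | tacos | swimming
  2   | jazz | coupe | blue | sushi | golf
  3   | rock | truck | green | pasta | soccer
  4   | pop | sedan | red | pizza | tennis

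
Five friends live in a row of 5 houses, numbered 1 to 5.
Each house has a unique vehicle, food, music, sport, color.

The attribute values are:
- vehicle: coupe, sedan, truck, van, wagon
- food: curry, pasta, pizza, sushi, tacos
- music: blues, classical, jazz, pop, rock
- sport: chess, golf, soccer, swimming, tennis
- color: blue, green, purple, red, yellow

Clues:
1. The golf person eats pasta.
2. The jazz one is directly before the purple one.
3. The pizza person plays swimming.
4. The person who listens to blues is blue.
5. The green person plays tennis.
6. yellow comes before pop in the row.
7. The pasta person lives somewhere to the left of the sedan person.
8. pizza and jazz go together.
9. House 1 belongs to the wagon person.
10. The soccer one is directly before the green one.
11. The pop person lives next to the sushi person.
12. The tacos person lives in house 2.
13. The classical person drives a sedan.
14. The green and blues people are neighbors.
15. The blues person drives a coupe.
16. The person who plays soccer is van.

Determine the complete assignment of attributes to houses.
Solution:

House | Vehicle | Food | Music | Sport | Color
----------------------------------------------
  1   | wagon | pizza | jazz | swimming | yellow
  2   | van | tacos | pop | soccer | purple
  3   | truck | sushi | rock | tennis | green
  4   | coupe | pasta | blues | golf | blue
  5   | sedan | curry | classical | chess | red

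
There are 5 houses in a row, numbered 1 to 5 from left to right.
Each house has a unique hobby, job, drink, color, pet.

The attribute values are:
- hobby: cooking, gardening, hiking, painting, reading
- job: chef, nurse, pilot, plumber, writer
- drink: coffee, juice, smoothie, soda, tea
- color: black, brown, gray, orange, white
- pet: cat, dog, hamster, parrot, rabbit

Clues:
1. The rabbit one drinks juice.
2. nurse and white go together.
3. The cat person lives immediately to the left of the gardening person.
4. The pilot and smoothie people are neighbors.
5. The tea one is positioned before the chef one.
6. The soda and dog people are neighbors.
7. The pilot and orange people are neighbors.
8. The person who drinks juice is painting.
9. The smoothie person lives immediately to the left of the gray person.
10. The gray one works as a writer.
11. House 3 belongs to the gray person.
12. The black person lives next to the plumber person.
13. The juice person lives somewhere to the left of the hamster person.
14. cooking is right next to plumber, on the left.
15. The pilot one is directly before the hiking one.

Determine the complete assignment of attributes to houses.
Solution:

House | Hobby | Job | Drink | Color | Pet
-----------------------------------------
  1   | cooking | pilot | soda | black | parrot
  2   | hiking | plumber | smoothie | orange | dog
  3   | painting | writer | juice | gray | rabbit
  4   | reading | nurse | tea | white | cat
  5   | gardening | chef | coffee | brown | hamster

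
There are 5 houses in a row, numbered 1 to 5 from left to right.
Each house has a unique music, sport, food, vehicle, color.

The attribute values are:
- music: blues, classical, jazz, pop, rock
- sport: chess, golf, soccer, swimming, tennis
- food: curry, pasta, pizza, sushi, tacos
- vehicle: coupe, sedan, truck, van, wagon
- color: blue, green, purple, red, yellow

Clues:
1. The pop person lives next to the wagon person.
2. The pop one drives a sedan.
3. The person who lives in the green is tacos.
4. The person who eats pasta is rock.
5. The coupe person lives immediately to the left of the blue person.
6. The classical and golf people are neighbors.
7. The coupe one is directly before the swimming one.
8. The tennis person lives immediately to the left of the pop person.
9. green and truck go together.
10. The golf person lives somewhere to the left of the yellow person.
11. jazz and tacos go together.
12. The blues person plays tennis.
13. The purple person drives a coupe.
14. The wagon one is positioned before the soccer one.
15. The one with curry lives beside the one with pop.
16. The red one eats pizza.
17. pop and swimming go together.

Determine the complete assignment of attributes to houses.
Solution:

House | Music | Sport | Food | Vehicle | Color
----------------------------------------------
  1   | blues | tennis | curry | coupe | purple
  2   | pop | swimming | sushi | sedan | blue
  3   | classical | chess | pizza | wagon | red
  4   | jazz | golf | tacos | truck | green
  5   | rock | soccer | pasta | van | yellow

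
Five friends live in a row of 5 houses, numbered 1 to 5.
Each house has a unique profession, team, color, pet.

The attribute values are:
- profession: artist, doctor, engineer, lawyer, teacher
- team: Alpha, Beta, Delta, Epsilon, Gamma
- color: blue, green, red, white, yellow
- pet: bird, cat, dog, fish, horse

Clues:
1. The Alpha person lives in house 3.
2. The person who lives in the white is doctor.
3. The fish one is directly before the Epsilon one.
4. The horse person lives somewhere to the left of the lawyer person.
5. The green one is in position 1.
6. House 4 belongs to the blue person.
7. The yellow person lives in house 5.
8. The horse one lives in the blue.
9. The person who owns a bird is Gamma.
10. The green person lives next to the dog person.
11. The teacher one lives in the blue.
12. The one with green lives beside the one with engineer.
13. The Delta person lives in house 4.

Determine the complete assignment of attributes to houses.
Solution:

House | Profession | Team | Color | Pet
---------------------------------------
  1   | artist | Beta | green | fish
  2   | engineer | Epsilon | red | dog
  3   | doctor | Alpha | white | cat
  4   | teacher | Delta | blue | horse
  5   | lawyer | Gamma | yellow | bird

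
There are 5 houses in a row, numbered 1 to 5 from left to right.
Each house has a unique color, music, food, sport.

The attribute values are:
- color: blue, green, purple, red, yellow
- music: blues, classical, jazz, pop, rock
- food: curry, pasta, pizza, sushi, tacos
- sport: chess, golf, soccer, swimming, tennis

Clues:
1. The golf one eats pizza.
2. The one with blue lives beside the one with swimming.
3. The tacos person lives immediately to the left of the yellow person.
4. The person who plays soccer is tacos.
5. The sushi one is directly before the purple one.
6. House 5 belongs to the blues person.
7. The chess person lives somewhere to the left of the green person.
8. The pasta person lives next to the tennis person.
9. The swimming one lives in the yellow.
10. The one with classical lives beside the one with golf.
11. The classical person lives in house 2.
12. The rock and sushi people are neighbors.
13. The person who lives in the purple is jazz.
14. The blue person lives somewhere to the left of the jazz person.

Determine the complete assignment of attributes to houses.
Solution:

House | Color | Music | Food | Sport
------------------------------------
  1   | blue | rock | tacos | soccer
  2   | yellow | classical | sushi | swimming
  3   | purple | jazz | pizza | golf
  4   | red | pop | pasta | chess
  5   | green | blues | curry | tennis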